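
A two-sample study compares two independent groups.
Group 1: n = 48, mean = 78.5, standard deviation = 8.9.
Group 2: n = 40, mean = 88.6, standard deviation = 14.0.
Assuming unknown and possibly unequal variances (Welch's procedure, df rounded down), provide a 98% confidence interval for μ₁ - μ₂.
(-16.21, -3.99)

Difference: x̄₁ - x̄₂ = -10.10
SE = √(s₁²/n₁ + s₂²/n₂) = √(8.9²/48 + 14.0²/40) = 2.5593
df = 63.70 → 63 (Welch–Satterthwaite, rounded down)
t* = 2.387

CI: -10.10 ± 2.387 · 2.5593 = -10.10 ± 6.11 = (-16.21, -3.99)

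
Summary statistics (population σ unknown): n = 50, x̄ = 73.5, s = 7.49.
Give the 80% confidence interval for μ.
(72.12, 74.88)

t-interval (σ unknown):
df = n - 1 = 49
t* = 1.299 for 80% confidence

Margin of error = t* · s/√n = 1.299 · 7.49/√50 = 1.38

CI: (72.12, 74.88)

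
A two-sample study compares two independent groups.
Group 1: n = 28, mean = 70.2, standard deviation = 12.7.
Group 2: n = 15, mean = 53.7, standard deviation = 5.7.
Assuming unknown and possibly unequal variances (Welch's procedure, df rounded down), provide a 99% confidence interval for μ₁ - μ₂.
(8.89, 24.11)

Difference: x̄₁ - x̄₂ = 16.50
SE = √(s₁²/n₁ + s₂²/n₂) = √(12.7²/28 + 5.7²/15) = 2.8154
df = 40.17 → 40 (Welch–Satterthwaite, rounded down)
t* = 2.704

CI: 16.50 ± 2.704 · 2.8154 = 16.50 ± 7.61 = (8.89, 24.11)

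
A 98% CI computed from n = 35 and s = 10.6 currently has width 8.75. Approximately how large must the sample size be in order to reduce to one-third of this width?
n ≈ 315

CI width ∝ 1/√n
To reduce width by factor 3, need √n to grow by 3 → need 3² = 9 times as many samples.

Current: n = 35, width = 8.75
New: n = 315, width ≈ 2.79

Width reduced by factor of 8.75/2.79 = 3.14.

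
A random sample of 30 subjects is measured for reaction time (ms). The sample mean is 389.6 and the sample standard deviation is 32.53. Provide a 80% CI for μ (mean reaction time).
(381.81, 397.39)

t-interval (σ unknown):
df = n - 1 = 29
t* = 1.311 for 80% confidence

Margin of error = t* · s/√n = 1.311 · 32.53/√30 = 7.79

CI: (381.81, 397.39)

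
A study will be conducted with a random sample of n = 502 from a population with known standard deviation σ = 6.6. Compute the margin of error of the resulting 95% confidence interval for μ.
Margin of error = 0.58

Margin of error = z* · σ/√n
= 1.960 · 6.6/√502
= 1.960 · 6.6/22.4054
= 0.58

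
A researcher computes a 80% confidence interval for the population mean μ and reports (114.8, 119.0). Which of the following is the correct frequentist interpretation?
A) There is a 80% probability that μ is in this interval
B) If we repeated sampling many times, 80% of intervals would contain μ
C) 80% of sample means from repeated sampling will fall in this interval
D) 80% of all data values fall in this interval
B

A) Wrong — μ is fixed; the randomness lives in the interval, not in μ.
B) Correct — this is the frequentist long-run coverage interpretation.
C) Wrong — coverage applies to intervals containing μ, not to future x̄ values.
D) Wrong — a CI is about the parameter μ, not individual data values.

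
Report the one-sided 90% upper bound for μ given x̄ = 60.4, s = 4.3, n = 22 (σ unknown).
μ ≤ 61.61

Upper bound (one-sided):
t* = 1.323 (one-sided for 90%)
Upper bound = x̄ + t* · s/√n = 60.4 + 1.323 · 4.3/√22 = 61.61

We are 90% confident that μ ≤ 61.61.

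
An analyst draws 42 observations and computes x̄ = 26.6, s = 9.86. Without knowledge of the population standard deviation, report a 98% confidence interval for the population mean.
(22.92, 30.28)

t-interval (σ unknown):
df = n - 1 = 41
t* = 2.421 for 98% confidence

Margin of error = t* · s/√n = 2.421 · 9.86/√42 = 3.68

CI: (22.92, 30.28)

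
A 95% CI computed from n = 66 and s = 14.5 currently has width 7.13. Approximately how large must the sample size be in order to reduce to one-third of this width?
n ≈ 594

CI width ∝ 1/√n
To reduce width by factor 3, need √n to grow by 3 → need 3² = 9 times as many samples.

Current: n = 66, width = 7.13
New: n = 594, width ≈ 2.34

Width reduced by factor of 7.13/2.34 = 3.05.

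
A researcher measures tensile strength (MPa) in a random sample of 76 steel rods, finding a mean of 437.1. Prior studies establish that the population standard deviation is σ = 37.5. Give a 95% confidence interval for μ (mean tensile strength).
(428.67, 445.53)

z-interval (σ known):
z* = 1.960 for 95% confidence

Margin of error = z* · σ/√n = 1.960 · 37.5/√76 = 8.43

CI: (437.1 - 8.43, 437.1 + 8.43) = (428.67, 445.53)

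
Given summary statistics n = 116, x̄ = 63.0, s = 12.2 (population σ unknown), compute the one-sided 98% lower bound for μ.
μ ≥ 60.65

Lower bound (one-sided):
t* = 2.077 (one-sided for 98%)
Lower bound = x̄ - t* · s/√n = 63.0 - 2.077 · 12.2/√116 = 60.65

We are 98% confident that μ ≥ 60.65.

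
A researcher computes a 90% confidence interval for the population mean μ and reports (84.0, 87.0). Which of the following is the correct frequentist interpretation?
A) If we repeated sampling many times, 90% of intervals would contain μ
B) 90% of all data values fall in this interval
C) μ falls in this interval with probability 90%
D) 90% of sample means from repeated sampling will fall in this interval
A

A) Correct — this is the frequentist long-run coverage interpretation.
B) Wrong — a CI is about the parameter μ, not individual data values.
C) Wrong — μ is fixed; the randomness lives in the interval, not in μ.
D) Wrong — coverage applies to intervals containing μ, not to future x̄ values.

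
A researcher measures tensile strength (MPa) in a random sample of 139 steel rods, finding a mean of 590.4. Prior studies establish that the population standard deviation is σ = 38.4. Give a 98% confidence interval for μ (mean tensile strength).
(582.82, 597.98)

z-interval (σ known):
z* = 2.326 for 98% confidence

Margin of error = z* · σ/√n = 2.326 · 38.4/√139 = 7.58

CI: (590.4 - 7.58, 590.4 + 7.58) = (582.82, 597.98)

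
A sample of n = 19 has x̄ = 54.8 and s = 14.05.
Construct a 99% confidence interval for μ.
(45.52, 64.08)

t-interval (σ unknown):
df = n - 1 = 18
t* = 2.878 for 99% confidence

Margin of error = t* · s/√n = 2.878 · 14.05/√19 = 9.28

CI: (45.52, 64.08)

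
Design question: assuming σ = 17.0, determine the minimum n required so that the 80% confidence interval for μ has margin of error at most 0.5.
n ≥ 1900

For margin E ≤ 0.5:
n ≥ (z* · σ / E)²
n ≥ (1.282 · 17.0 / 0.5)²
n ≥ 1899.91

Minimum n = 1900 (rounding up)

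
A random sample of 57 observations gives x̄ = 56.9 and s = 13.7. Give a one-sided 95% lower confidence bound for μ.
μ ≥ 53.86

Lower bound (one-sided):
t* = 1.673 (one-sided for 95%)
Lower bound = x̄ - t* · s/√n = 56.9 - 1.673 · 13.7/√57 = 53.86

We are 95% confident that μ ≥ 53.86.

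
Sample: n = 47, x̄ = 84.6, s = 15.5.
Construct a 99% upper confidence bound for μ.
μ ≤ 90.05

Upper bound (one-sided):
t* = 2.410 (one-sided for 99%)
Upper bound = x̄ + t* · s/√n = 84.6 + 2.410 · 15.5/√47 = 90.05

We are 99% confident that μ ≤ 90.05.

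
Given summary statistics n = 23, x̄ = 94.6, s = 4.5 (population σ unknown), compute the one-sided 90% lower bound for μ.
μ ≥ 93.36

Lower bound (one-sided):
t* = 1.321 (one-sided for 90%)
Lower bound = x̄ - t* · s/√n = 94.6 - 1.321 · 4.5/√23 = 93.36

We are 90% confident that μ ≥ 93.36.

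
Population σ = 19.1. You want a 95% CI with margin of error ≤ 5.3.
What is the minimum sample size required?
n ≥ 50

For margin E ≤ 5.3:
n ≥ (z* · σ / E)²
n ≥ (1.960 · 19.1 / 5.3)²
n ≥ 49.89

Minimum n = 50 (rounding up)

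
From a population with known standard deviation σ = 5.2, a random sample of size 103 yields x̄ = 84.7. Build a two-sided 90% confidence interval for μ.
(83.86, 85.54)

z-interval (σ known):
z* = 1.645 for 90% confidence

Margin of error = z* · σ/√n = 1.645 · 5.2/√103 = 0.84

CI: (84.7 - 0.84, 84.7 + 0.84) = (83.86, 85.54)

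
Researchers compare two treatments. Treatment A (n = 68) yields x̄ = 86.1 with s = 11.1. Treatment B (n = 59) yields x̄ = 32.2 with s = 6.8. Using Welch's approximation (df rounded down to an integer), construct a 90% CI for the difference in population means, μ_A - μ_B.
(51.23, 56.57)

Difference: x̄₁ - x̄₂ = 53.90
SE = √(s₁²/n₁ + s₂²/n₂) = √(11.1²/68 + 6.8²/59) = 1.6111
df = 113.06 → 113 (Welch–Satterthwaite, rounded down)
t* = 1.658

CI: 53.90 ± 1.658 · 1.6111 = 53.90 ± 2.67 = (51.23, 56.57)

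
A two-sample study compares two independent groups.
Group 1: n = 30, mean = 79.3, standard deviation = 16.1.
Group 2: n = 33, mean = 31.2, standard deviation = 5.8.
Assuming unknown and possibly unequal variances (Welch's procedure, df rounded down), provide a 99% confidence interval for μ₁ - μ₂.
(39.63, 56.57)

Difference: x̄₁ - x̄₂ = 48.10
SE = √(s₁²/n₁ + s₂²/n₂) = √(16.1²/30 + 5.8²/33) = 3.1080
df = 35.80 → 35 (Welch–Satterthwaite, rounded down)
t* = 2.724

CI: 48.10 ± 2.724 · 3.1080 = 48.10 ± 8.47 = (39.63, 56.57)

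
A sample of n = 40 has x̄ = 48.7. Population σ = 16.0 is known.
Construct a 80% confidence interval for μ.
(45.46, 51.94)

z-interval (σ known):
z* = 1.282 for 80% confidence

Margin of error = z* · σ/√n = 1.282 · 16.0/√40 = 3.24

CI: (48.7 - 3.24, 48.7 + 3.24) = (45.46, 51.94)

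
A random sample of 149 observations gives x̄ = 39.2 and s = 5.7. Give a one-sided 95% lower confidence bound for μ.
μ ≥ 38.43

Lower bound (one-sided):
t* = 1.655 (one-sided for 95%)
Lower bound = x̄ - t* · s/√n = 39.2 - 1.655 · 5.7/√149 = 38.43

We are 95% confident that μ ≥ 38.43.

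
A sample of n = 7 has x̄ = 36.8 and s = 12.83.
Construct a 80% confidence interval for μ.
(29.82, 43.78)

t-interval (σ unknown):
df = n - 1 = 6
t* = 1.440 for 80% confidence

Margin of error = t* · s/√n = 1.440 · 12.83/√7 = 6.98

CI: (29.82, 43.78)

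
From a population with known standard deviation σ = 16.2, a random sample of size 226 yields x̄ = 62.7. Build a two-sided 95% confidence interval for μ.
(60.59, 64.81)

z-interval (σ known):
z* = 1.960 for 95% confidence

Margin of error = z* · σ/√n = 1.960 · 16.2/√226 = 2.11

CI: (62.7 - 2.11, 62.7 + 2.11) = (60.59, 64.81)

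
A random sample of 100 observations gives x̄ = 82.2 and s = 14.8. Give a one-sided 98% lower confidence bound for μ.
μ ≥ 79.12

Lower bound (one-sided):
t* = 2.081 (one-sided for 98%)
Lower bound = x̄ - t* · s/√n = 82.2 - 2.081 · 14.8/√100 = 79.12

We are 98% confident that μ ≥ 79.12.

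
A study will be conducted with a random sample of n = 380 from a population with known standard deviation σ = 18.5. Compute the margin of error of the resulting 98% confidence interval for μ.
Margin of error = 2.21

Margin of error = z* · σ/√n
= 2.326 · 18.5/√380
= 2.326 · 18.5/19.4936
= 2.21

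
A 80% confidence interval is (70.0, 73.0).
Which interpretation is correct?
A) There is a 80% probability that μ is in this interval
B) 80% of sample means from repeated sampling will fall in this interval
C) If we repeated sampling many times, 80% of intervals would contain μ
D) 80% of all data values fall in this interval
C

A) Wrong — μ is fixed; the randomness lives in the interval, not in μ.
B) Wrong — coverage applies to intervals containing μ, not to future x̄ values.
C) Correct — this is the frequentist long-run coverage interpretation.
D) Wrong — a CI is about the parameter μ, not individual data values.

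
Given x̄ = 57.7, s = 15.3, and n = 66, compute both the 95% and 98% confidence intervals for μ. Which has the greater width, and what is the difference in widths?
98% CI is wider by 1.46

df = 65
95% CI: t* = 1.997, (53.94, 61.46), width = 2 · t* · s/√n = 7.52
98% CI: t* = 2.385, (53.21, 62.19), width = 2 · t* · s/√n = 8.98

The 98% CI is wider by 8.98 - 7.52 = 1.46.
Higher confidence requires a wider interval.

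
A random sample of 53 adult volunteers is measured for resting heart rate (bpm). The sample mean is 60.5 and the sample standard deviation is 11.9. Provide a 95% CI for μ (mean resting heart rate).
(57.22, 63.78)

t-interval (σ unknown):
df = n - 1 = 52
t* = 2.007 for 95% confidence

Margin of error = t* · s/√n = 2.007 · 11.9/√53 = 3.28

CI: (57.22, 63.78)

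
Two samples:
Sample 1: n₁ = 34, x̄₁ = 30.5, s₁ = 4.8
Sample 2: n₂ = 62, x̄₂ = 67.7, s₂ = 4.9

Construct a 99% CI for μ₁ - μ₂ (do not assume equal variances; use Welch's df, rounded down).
(-39.93, -34.47)

Difference: x̄₁ - x̄₂ = -37.20
SE = √(s₁²/n₁ + s₂²/n₂) = √(4.8²/34 + 4.9²/62) = 1.0319
df = 69.26 → 69 (Welch–Satterthwaite, rounded down)
t* = 2.649

CI: -37.20 ± 2.649 · 1.0319 = -37.20 ± 2.73 = (-39.93, -34.47)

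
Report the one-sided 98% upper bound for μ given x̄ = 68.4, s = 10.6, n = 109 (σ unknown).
μ ≤ 70.51

Upper bound (one-sided):
t* = 2.079 (one-sided for 98%)
Upper bound = x̄ + t* · s/√n = 68.4 + 2.079 · 10.6/√109 = 70.51

We are 98% confident that μ ≤ 70.51.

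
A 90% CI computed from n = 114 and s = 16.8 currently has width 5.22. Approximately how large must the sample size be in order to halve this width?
n ≈ 456

CI width ∝ 1/√n
To reduce width by factor 2, need √n to grow by 2 → need 2² = 4 times as many samples.

Current: n = 114, width = 5.22
New: n = 456, width ≈ 2.59

Width reduced by factor of 5.22/2.59 = 2.02.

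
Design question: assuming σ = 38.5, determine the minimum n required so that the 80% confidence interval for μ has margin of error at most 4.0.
n ≥ 153

For margin E ≤ 4.0:
n ≥ (z* · σ / E)²
n ≥ (1.282 · 38.5 / 4.0)²
n ≥ 152.26

Minimum n = 153 (rounding up)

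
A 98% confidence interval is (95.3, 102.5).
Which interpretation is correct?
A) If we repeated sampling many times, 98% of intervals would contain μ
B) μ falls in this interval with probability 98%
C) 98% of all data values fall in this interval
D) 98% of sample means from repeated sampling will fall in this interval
A

A) Correct — this is the frequentist long-run coverage interpretation.
B) Wrong — μ is fixed; the randomness lives in the interval, not in μ.
C) Wrong — a CI is about the parameter μ, not individual data values.
D) Wrong — coverage applies to intervals containing μ, not to future x̄ values.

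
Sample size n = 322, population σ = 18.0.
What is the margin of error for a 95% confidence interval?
Margin of error = 1.97

Margin of error = z* · σ/√n
= 1.960 · 18.0/√322
= 1.960 · 18.0/17.9444
= 1.97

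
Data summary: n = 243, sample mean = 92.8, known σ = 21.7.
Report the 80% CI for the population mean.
(91.02, 94.58)

z-interval (σ known):
z* = 1.282 for 80% confidence

Margin of error = z* · σ/√n = 1.282 · 21.7/√243 = 1.78

CI: (92.8 - 1.78, 92.8 + 1.78) = (91.02, 94.58)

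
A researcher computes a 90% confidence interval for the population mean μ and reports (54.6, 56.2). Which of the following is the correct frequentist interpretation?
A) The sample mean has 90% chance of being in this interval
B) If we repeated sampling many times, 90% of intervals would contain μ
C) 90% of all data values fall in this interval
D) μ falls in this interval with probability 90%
B

A) Wrong — x̄ is observed and sits in the interval by construction.
B) Correct — this is the frequentist long-run coverage interpretation.
C) Wrong — a CI is about the parameter μ, not individual data values.
D) Wrong — μ is fixed; the randomness lives in the interval, not in μ.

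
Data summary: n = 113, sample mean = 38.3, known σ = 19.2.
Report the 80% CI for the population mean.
(35.98, 40.62)

z-interval (σ known):
z* = 1.282 for 80% confidence

Margin of error = z* · σ/√n = 1.282 · 19.2/√113 = 2.32

CI: (38.3 - 2.32, 38.3 + 2.32) = (35.98, 40.62)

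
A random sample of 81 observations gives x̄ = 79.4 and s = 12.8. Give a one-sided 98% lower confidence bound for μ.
μ ≥ 76.43

Lower bound (one-sided):
t* = 2.088 (one-sided for 98%)
Lower bound = x̄ - t* · s/√n = 79.4 - 2.088 · 12.8/√81 = 76.43

We are 98% confident that μ ≥ 76.43.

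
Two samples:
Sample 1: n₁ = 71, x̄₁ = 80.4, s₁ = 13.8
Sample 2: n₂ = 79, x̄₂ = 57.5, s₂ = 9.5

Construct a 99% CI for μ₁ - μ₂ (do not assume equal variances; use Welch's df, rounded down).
(17.78, 28.02)

Difference: x̄₁ - x̄₂ = 22.90
SE = √(s₁²/n₁ + s₂²/n₂) = √(13.8²/71 + 9.5²/79) = 1.9557
df = 122.40 → 122 (Welch–Satterthwaite, rounded down)
t* = 2.617

CI: 22.90 ± 2.617 · 1.9557 = 22.90 ± 5.12 = (17.78, 28.02)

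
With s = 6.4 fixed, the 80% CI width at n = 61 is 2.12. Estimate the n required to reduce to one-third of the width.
n ≈ 549

CI width ∝ 1/√n
To reduce width by factor 3, need √n to grow by 3 → need 3² = 9 times as many samples.

Current: n = 61, width = 2.12
New: n = 549, width ≈ 0.70

Width reduced by factor of 2.12/0.70 = 3.03.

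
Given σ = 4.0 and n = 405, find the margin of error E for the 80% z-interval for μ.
Margin of error = 0.25

Margin of error = z* · σ/√n
= 1.282 · 4.0/√405
= 1.282 · 4.0/20.1246
= 0.25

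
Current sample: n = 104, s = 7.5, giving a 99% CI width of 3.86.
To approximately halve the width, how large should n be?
n ≈ 416

CI width ∝ 1/√n
To reduce width by factor 2, need √n to grow by 2 → need 2² = 4 times as many samples.

Current: n = 104, width = 3.86
New: n = 416, width ≈ 1.90

Width reduced by factor of 3.86/1.90 = 2.03.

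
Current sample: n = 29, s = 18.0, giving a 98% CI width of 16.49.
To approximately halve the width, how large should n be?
n ≈ 116

CI width ∝ 1/√n
To reduce width by factor 2, need √n to grow by 2 → need 2² = 4 times as many samples.

Current: n = 29, width = 16.49
New: n = 116, width ≈ 7.88

Width reduced by factor of 16.49/7.88 = 2.09.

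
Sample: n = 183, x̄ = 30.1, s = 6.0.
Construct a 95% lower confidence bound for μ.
μ ≥ 29.37

Lower bound (one-sided):
t* = 1.653 (one-sided for 95%)
Lower bound = x̄ - t* · s/√n = 30.1 - 1.653 · 6.0/√183 = 29.37

We are 95% confident that μ ≥ 29.37.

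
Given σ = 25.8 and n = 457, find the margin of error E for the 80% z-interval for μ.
Margin of error = 1.55

Margin of error = z* · σ/√n
= 1.282 · 25.8/√457
= 1.282 · 25.8/21.3776
= 1.55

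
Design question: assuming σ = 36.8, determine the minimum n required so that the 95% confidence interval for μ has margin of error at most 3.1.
n ≥ 542

For margin E ≤ 3.1:
n ≥ (z* · σ / E)²
n ≥ (1.960 · 36.8 / 3.1)²
n ≥ 541.36

Minimum n = 542 (rounding up)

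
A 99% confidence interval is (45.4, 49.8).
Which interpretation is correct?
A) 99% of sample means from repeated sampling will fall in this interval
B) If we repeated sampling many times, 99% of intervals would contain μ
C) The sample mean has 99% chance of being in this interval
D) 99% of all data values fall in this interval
B

A) Wrong — coverage applies to intervals containing μ, not to future x̄ values.
B) Correct — this is the frequentist long-run coverage interpretation.
C) Wrong — x̄ is observed and sits in the interval by construction.
D) Wrong — a CI is about the parameter μ, not individual data values.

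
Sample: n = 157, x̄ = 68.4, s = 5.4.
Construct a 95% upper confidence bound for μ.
μ ≤ 69.11

Upper bound (one-sided):
t* = 1.655 (one-sided for 95%)
Upper bound = x̄ + t* · s/√n = 68.4 + 1.655 · 5.4/√157 = 69.11

We are 95% confident that μ ≤ 69.11.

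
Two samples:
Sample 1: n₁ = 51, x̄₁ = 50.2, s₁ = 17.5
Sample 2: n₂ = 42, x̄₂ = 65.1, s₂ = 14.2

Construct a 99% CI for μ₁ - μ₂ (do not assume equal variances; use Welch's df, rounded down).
(-23.55, -6.25)

Difference: x̄₁ - x̄₂ = -14.90
SE = √(s₁²/n₁ + s₂²/n₂) = √(17.5²/51 + 14.2²/42) = 3.2872
df = 90.99 → 90 (Welch–Satterthwaite, rounded down)
t* = 2.632

CI: -14.90 ± 2.632 · 3.2872 = -14.90 ± 8.65 = (-23.55, -6.25)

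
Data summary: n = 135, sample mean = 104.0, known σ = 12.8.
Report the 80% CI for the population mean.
(102.59, 105.41)

z-interval (σ known):
z* = 1.282 for 80% confidence

Margin of error = z* · σ/√n = 1.282 · 12.8/√135 = 1.41

CI: (104.0 - 1.41, 104.0 + 1.41) = (102.59, 105.41)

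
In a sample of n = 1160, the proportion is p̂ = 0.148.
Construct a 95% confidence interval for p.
(0.128, 0.168)

Proportion CI:
SE = √(p̂(1-p̂)/n) = √(0.148 · 0.852 / 1160) = 0.01043

z* = 1.960
Margin = z* · SE = 1.960 · 0.01043 = 0.0204

CI: 0.148 ± 0.0204 = (0.128, 0.168)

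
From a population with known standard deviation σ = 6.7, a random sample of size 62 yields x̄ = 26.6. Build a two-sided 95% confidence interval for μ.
(24.93, 28.27)

z-interval (σ known):
z* = 1.960 for 95% confidence

Margin of error = z* · σ/√n = 1.960 · 6.7/√62 = 1.67

CI: (26.6 - 1.67, 26.6 + 1.67) = (24.93, 28.27)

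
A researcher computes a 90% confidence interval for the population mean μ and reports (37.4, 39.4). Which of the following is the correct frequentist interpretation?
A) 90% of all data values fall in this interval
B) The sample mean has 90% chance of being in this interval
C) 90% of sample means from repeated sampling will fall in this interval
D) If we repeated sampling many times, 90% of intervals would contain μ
D

A) Wrong — a CI is about the parameter μ, not individual data values.
B) Wrong — x̄ is observed and sits in the interval by construction.
C) Wrong — coverage applies to intervals containing μ, not to future x̄ values.
D) Correct — this is the frequentist long-run coverage interpretation.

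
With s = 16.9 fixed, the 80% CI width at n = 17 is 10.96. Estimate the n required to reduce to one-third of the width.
n ≈ 153

CI width ∝ 1/√n
To reduce width by factor 3, need √n to grow by 3 → need 3² = 9 times as many samples.

Current: n = 17, width = 10.96
New: n = 153, width ≈ 3.52

Width reduced by factor of 10.96/3.52 = 3.11.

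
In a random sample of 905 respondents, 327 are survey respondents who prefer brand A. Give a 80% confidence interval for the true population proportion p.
(0.341, 0.382)

Proportion CI:
p̂ = 327/905 = 0.36133
SE = √(p̂(1-p̂)/n) = √(0.36133 · 0.63867 / 905) = 0.01597

z* = 1.282
Margin = z* · SE = 1.282 · 0.01597 = 0.0205

CI: 0.36133 ± 0.0205 = (0.341, 0.382)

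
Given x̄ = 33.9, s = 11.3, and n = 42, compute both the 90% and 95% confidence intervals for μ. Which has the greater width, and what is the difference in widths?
95% CI is wider by 1.17

df = 41
90% CI: t* = 1.683, (30.97, 36.83), width = 2 · t* · s/√n = 5.87
95% CI: t* = 2.020, (30.38, 37.42), width = 2 · t* · s/√n = 7.04

The 95% CI is wider by 7.04 - 5.87 = 1.17.
Higher confidence requires a wider interval.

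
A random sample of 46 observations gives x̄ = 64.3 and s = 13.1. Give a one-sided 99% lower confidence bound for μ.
μ ≥ 59.64

Lower bound (one-sided):
t* = 2.412 (one-sided for 99%)
Lower bound = x̄ - t* · s/√n = 64.3 - 2.412 · 13.1/√46 = 59.64

We are 99% confident that μ ≥ 59.64.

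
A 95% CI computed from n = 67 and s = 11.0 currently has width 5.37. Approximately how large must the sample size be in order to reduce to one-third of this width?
n ≈ 603

CI width ∝ 1/√n
To reduce width by factor 3, need √n to grow by 3 → need 3² = 9 times as many samples.

Current: n = 67, width = 5.37
New: n = 603, width ≈ 1.76

Width reduced by factor of 5.37/1.76 = 3.05.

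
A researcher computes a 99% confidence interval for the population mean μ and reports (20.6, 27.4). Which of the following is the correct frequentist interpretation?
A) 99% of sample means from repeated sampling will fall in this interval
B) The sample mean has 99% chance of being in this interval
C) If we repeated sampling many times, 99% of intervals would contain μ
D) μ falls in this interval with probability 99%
C

A) Wrong — coverage applies to intervals containing μ, not to future x̄ values.
B) Wrong — x̄ is observed and sits in the interval by construction.
C) Correct — this is the frequentist long-run coverage interpretation.
D) Wrong — μ is fixed; the randomness lives in the interval, not in μ.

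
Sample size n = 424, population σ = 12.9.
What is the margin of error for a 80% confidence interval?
Margin of error = 0.80

Margin of error = z* · σ/√n
= 1.282 · 12.9/√424
= 1.282 · 12.9/20.5913
= 0.80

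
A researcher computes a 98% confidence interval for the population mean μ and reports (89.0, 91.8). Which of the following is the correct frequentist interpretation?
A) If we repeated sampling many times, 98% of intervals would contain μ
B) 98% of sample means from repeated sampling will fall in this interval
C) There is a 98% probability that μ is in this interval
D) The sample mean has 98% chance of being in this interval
A

A) Correct — this is the frequentist long-run coverage interpretation.
B) Wrong — coverage applies to intervals containing μ, not to future x̄ values.
C) Wrong — μ is fixed; the randomness lives in the interval, not in μ.
D) Wrong — x̄ is observed and sits in the interval by construction.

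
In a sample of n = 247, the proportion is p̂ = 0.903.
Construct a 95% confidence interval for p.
(0.866, 0.940)

Proportion CI:
SE = √(p̂(1-p̂)/n) = √(0.903 · 0.097 / 247) = 0.01883

z* = 1.960
Margin = z* · SE = 1.960 · 0.01883 = 0.0369

CI: 0.903 ± 0.0369 = (0.866, 0.940)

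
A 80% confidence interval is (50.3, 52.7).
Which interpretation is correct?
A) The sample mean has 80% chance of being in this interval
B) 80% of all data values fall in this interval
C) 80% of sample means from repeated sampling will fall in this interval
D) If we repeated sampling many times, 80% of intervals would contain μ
D

A) Wrong — x̄ is observed and sits in the interval by construction.
B) Wrong — a CI is about the parameter μ, not individual data values.
C) Wrong — coverage applies to intervals containing μ, not to future x̄ values.
D) Correct — this is the frequentist long-run coverage interpretation.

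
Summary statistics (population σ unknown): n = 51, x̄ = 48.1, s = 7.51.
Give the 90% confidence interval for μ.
(46.34, 49.86)

t-interval (σ unknown):
df = n - 1 = 50
t* = 1.676 for 90% confidence

Margin of error = t* · s/√n = 1.676 · 7.51/√51 = 1.76

CI: (46.34, 49.86)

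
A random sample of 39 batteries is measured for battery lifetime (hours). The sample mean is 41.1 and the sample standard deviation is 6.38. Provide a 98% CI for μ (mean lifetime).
(38.62, 43.58)

t-interval (σ unknown):
df = n - 1 = 38
t* = 2.429 for 98% confidence

Margin of error = t* · s/√n = 2.429 · 6.38/√39 = 2.48

CI: (38.62, 43.58)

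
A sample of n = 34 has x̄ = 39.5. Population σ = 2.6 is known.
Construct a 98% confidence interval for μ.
(38.46, 40.54)

z-interval (σ known):
z* = 2.326 for 98% confidence

Margin of error = z* · σ/√n = 2.326 · 2.6/√34 = 1.04

CI: (39.5 - 1.04, 39.5 + 1.04) = (38.46, 40.54)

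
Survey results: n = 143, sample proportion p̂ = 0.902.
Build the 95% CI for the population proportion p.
(0.853, 0.951)

Proportion CI:
SE = √(p̂(1-p̂)/n) = √(0.902 · 0.098 / 143) = 0.02486

z* = 1.960
Margin = z* · SE = 1.960 · 0.02486 = 0.0487

CI: 0.902 ± 0.0487 = (0.853, 0.951)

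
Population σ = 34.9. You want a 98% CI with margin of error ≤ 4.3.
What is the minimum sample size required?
n ≥ 357

For margin E ≤ 4.3:
n ≥ (z* · σ / E)²
n ≥ (2.326 · 34.9 / 4.3)²
n ≥ 356.40

Minimum n = 357 (rounding up)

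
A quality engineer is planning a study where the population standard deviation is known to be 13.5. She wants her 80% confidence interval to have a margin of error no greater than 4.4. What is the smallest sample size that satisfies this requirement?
n ≥ 16

For margin E ≤ 4.4:
n ≥ (z* · σ / E)²
n ≥ (1.282 · 13.5 / 4.4)²
n ≥ 15.47

Minimum n = 16 (rounding up)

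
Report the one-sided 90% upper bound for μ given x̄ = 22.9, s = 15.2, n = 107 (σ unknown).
μ ≤ 24.80

Upper bound (one-sided):
t* = 1.290 (one-sided for 90%)
Upper bound = x̄ + t* · s/√n = 22.9 + 1.290 · 15.2/√107 = 24.80

We are 90% confident that μ ≤ 24.80.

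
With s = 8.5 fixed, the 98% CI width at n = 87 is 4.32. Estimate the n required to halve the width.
n ≈ 348

CI width ∝ 1/√n
To reduce width by factor 2, need √n to grow by 2 → need 2² = 4 times as many samples.

Current: n = 87, width = 4.32
New: n = 348, width ≈ 2.13

Width reduced by factor of 4.32/2.13 = 2.03.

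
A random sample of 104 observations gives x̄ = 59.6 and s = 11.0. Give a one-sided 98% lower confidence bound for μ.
μ ≥ 57.36

Lower bound (one-sided):
t* = 2.080 (one-sided for 98%)
Lower bound = x̄ - t* · s/√n = 59.6 - 2.080 · 11.0/√104 = 57.36

We are 98% confident that μ ≥ 57.36.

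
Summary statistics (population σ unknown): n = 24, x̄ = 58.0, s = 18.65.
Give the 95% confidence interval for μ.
(50.12, 65.88)

t-interval (σ unknown):
df = n - 1 = 23
t* = 2.069 for 95% confidence

Margin of error = t* · s/√n = 2.069 · 18.65/√24 = 7.88

CI: (50.12, 65.88)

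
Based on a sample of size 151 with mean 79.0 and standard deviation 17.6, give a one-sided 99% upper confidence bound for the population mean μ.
μ ≤ 82.37

Upper bound (one-sided):
t* = 2.351 (one-sided for 99%)
Upper bound = x̄ + t* · s/√n = 79.0 + 2.351 · 17.6/√151 = 82.37

We are 99% confident that μ ≤ 82.37.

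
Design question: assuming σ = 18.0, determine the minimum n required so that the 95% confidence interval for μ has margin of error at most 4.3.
n ≥ 68

For margin E ≤ 4.3:
n ≥ (z* · σ / E)²
n ≥ (1.960 · 18.0 / 4.3)²
n ≥ 67.32

Minimum n = 68 (rounding up)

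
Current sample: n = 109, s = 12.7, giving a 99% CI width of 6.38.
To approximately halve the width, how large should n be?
n ≈ 436

CI width ∝ 1/√n
To reduce width by factor 2, need √n to grow by 2 → need 2² = 4 times as many samples.

Current: n = 109, width = 6.38
New: n = 436, width ≈ 3.15

Width reduced by factor of 6.38/3.15 = 2.03.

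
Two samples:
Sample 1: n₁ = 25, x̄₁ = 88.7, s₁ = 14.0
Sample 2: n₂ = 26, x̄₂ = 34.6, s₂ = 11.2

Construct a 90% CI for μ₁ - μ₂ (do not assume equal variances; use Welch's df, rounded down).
(48.12, 60.08)

Difference: x̄₁ - x̄₂ = 54.10
SE = √(s₁²/n₁ + s₂²/n₂) = √(14.0²/25 + 11.2²/26) = 3.5587
df = 45.93 → 45 (Welch–Satterthwaite, rounded down)
t* = 1.679

CI: 54.10 ± 1.679 · 3.5587 = 54.10 ± 5.98 = (48.12, 60.08)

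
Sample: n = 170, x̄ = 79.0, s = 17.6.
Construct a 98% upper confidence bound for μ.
μ ≤ 81.79

Upper bound (one-sided):
t* = 2.070 (one-sided for 98%)
Upper bound = x̄ + t* · s/√n = 79.0 + 2.070 · 17.6/√170 = 81.79

We are 98% confident that μ ≤ 81.79.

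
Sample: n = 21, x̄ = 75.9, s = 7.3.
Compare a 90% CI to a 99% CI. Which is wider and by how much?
99% CI is wider by 3.56

df = 20
90% CI: t* = 1.725, (73.15, 78.65), width = 2 · t* · s/√n = 5.50
99% CI: t* = 2.845, (71.37, 80.43), width = 2 · t* · s/√n = 9.06

The 99% CI is wider by 9.06 - 5.50 = 3.56.
Higher confidence requires a wider interval.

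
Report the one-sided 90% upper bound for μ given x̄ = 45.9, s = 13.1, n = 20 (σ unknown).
μ ≤ 49.79

Upper bound (one-sided):
t* = 1.328 (one-sided for 90%)
Upper bound = x̄ + t* · s/√n = 45.9 + 1.328 · 13.1/√20 = 49.79

We are 90% confident that μ ≤ 49.79.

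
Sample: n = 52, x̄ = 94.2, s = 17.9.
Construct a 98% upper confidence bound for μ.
μ ≤ 99.43

Upper bound (one-sided):
t* = 2.108 (one-sided for 98%)
Upper bound = x̄ + t* · s/√n = 94.2 + 2.108 · 17.9/√52 = 99.43

We are 98% confident that μ ≤ 99.43.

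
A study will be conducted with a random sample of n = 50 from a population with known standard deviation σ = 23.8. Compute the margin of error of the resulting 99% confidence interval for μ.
Margin of error = 8.67

Margin of error = z* · σ/√n
= 2.576 · 23.8/√50
= 2.576 · 23.8/7.0711
= 8.67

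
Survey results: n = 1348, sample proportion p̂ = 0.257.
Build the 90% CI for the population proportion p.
(0.237, 0.277)

Proportion CI:
SE = √(p̂(1-p̂)/n) = √(0.257 · 0.743 / 1348) = 0.01190

z* = 1.645
Margin = z* · SE = 1.645 · 0.01190 = 0.0196

CI: 0.257 ± 0.0196 = (0.237, 0.277)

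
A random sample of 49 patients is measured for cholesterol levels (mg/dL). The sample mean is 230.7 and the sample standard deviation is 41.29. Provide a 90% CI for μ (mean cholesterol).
(220.81, 240.59)

t-interval (σ unknown):
df = n - 1 = 48
t* = 1.677 for 90% confidence

Margin of error = t* · s/√n = 1.677 · 41.29/√49 = 9.89

CI: (220.81, 240.59)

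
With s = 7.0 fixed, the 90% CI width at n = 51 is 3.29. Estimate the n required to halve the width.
n ≈ 204

CI width ∝ 1/√n
To reduce width by factor 2, need √n to grow by 2 → need 2² = 4 times as many samples.

Current: n = 51, width = 3.29
New: n = 204, width ≈ 1.62

Width reduced by factor of 3.29/1.62 = 2.03.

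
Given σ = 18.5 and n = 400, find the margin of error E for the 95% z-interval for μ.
Margin of error = 1.81

Margin of error = z* · σ/√n
= 1.960 · 18.5/√400
= 1.960 · 18.5/20.0000
= 1.81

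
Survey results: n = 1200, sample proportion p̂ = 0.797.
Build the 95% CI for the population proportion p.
(0.774, 0.820)

Proportion CI:
SE = √(p̂(1-p̂)/n) = √(0.797 · 0.203 / 1200) = 0.01161

z* = 1.960
Margin = z* · SE = 1.960 · 0.01161 = 0.0228

CI: 0.797 ± 0.0228 = (0.774, 0.820)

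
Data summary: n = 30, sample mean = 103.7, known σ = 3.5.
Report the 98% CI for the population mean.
(102.21, 105.19)

z-interval (σ known):
z* = 2.326 for 98% confidence

Margin of error = z* · σ/√n = 2.326 · 3.5/√30 = 1.49

CI: (103.7 - 1.49, 103.7 + 1.49) = (102.21, 105.19)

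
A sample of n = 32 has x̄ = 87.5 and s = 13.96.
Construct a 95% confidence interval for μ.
(82.47, 92.53)

t-interval (σ unknown):
df = n - 1 = 31
t* = 2.040 for 95% confidence

Margin of error = t* · s/√n = 2.040 · 13.96/√32 = 5.03

CI: (82.47, 92.53)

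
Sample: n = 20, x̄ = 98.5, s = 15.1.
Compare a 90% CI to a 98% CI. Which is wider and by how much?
98% CI is wider by 5.47

df = 19
90% CI: t* = 1.729, (92.66, 104.34), width = 2 · t* · s/√n = 11.68
98% CI: t* = 2.539, (89.93, 107.07), width = 2 · t* · s/√n = 17.15

The 98% CI is wider by 17.15 - 11.68 = 5.47.
Higher confidence requires a wider interval.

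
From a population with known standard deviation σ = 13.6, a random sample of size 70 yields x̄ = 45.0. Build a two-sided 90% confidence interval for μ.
(42.33, 47.67)

z-interval (σ known):
z* = 1.645 for 90% confidence

Margin of error = z* · σ/√n = 1.645 · 13.6/√70 = 2.67

CI: (45.0 - 2.67, 45.0 + 2.67) = (42.33, 47.67)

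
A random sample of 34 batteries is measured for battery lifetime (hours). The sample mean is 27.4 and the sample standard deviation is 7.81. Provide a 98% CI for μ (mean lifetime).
(24.13, 30.67)

t-interval (σ unknown):
df = n - 1 = 33
t* = 2.445 for 98% confidence

Margin of error = t* · s/√n = 2.445 · 7.81/√34 = 3.27

CI: (24.13, 30.67)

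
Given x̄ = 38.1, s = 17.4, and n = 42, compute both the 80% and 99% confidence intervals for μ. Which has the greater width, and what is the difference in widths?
99% CI is wider by 7.50

df = 41
80% CI: t* = 1.303, (34.60, 41.60), width = 2 · t* · s/√n = 7.00
99% CI: t* = 2.701, (30.85, 45.35), width = 2 · t* · s/√n = 14.50

The 99% CI is wider by 14.50 - 7.00 = 7.50.
Higher confidence requires a wider interval.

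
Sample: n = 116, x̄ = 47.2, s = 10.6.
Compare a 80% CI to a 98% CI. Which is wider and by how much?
98% CI is wider by 2.10

df = 115
80% CI: t* = 1.289, (45.93, 48.47), width = 2 · t* · s/√n = 2.54
98% CI: t* = 2.359, (44.88, 49.52), width = 2 · t* · s/√n = 4.64

The 98% CI is wider by 4.64 - 2.54 = 2.10.
Higher confidence requires a wider interval.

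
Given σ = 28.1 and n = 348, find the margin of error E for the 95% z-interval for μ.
Margin of error = 2.95

Margin of error = z* · σ/√n
= 1.960 · 28.1/√348
= 1.960 · 28.1/18.6548
= 2.95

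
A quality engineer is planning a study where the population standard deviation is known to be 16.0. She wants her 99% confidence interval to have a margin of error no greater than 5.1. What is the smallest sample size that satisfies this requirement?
n ≥ 66

For margin E ≤ 5.1:
n ≥ (z* · σ / E)²
n ≥ (2.576 · 16.0 / 5.1)²
n ≥ 65.31

Minimum n = 66 (rounding up)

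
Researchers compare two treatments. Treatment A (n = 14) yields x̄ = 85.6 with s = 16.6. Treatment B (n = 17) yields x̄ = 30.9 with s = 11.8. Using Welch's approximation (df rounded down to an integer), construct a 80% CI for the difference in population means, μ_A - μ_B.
(47.73, 61.67)

Difference: x̄₁ - x̄₂ = 54.70
SE = √(s₁²/n₁ + s₂²/n₂) = √(16.6²/14 + 11.8²/17) = 5.2795
df = 22.85 → 22 (Welch–Satterthwaite, rounded down)
t* = 1.321

CI: 54.70 ± 1.321 · 5.2795 = 54.70 ± 6.97 = (47.73, 61.67)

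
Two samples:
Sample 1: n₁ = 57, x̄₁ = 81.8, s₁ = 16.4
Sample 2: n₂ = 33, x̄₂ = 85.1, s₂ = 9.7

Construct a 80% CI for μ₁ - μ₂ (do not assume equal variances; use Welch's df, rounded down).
(-6.85, 0.25)

Difference: x̄₁ - x̄₂ = -3.30
SE = √(s₁²/n₁ + s₂²/n₂) = √(16.4²/57 + 9.7²/33) = 2.7513
df = 87.94 → 87 (Welch–Satterthwaite, rounded down)
t* = 1.291

CI: -3.30 ± 1.291 · 2.7513 = -3.30 ± 3.55 = (-6.85, 0.25)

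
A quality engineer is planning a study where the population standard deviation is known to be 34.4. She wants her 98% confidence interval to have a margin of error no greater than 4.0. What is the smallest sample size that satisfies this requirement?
n ≥ 401

For margin E ≤ 4.0:
n ≥ (z* · σ / E)²
n ≥ (2.326 · 34.4 / 4.0)²
n ≥ 400.14

Minimum n = 401 (rounding up)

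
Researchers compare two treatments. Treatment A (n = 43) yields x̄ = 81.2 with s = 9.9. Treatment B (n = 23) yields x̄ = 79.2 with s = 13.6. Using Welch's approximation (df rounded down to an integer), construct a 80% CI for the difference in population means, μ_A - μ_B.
(-2.20, 6.20)

Difference: x̄₁ - x̄₂ = 2.00
SE = √(s₁²/n₁ + s₂²/n₂) = √(9.9²/43 + 13.6²/23) = 3.2126
df = 34.78 → 34 (Welch–Satterthwaite, rounded down)
t* = 1.307

CI: 2.00 ± 1.307 · 3.2126 = 2.00 ± 4.20 = (-2.20, 6.20)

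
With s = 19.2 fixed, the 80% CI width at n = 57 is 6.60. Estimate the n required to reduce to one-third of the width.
n ≈ 513

CI width ∝ 1/√n
To reduce width by factor 3, need √n to grow by 3 → need 3² = 9 times as many samples.

Current: n = 57, width = 6.60
New: n = 513, width ≈ 2.18

Width reduced by factor of 6.60/2.18 = 3.03.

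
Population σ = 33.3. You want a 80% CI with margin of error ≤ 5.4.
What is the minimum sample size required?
n ≥ 63

For margin E ≤ 5.4:
n ≥ (z* · σ / E)²
n ≥ (1.282 · 33.3 / 5.4)²
n ≥ 62.50

Minimum n = 63 (rounding up)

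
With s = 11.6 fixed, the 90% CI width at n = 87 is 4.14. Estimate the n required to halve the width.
n ≈ 348

CI width ∝ 1/√n
To reduce width by factor 2, need √n to grow by 2 → need 2² = 4 times as many samples.

Current: n = 87, width = 4.14
New: n = 348, width ≈ 2.05

Width reduced by factor of 4.14/2.05 = 2.02.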